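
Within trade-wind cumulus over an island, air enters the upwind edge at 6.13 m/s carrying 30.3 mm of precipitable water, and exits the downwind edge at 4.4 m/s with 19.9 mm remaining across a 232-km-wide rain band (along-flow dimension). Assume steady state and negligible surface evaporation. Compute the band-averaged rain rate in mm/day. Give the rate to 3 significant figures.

Column moisture flux per unit crosswind length is F = V × PW.
Inflow: F_in = 6.13 × 30.3 = 185.739 mm·m/s
Outflow: F_out = 4.4 × 19.9 = 87.56 mm·m/s
Steady-state rate R = (F_in − F_out)/L = (185.739 − 87.56) / 232000 m = 4.232e-04 mm/s.
R = 4.232e-04 × 3600 × 24 = 36.6 mm/day.

R ≈ 36.6 mm/day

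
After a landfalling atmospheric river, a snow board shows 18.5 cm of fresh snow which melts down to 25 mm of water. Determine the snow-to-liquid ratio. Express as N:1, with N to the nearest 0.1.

ratio ≈ 7.4

Ratio = snow depth / SWE = 185 mm / 25 mm = 7.4, i.e. 7.4:1.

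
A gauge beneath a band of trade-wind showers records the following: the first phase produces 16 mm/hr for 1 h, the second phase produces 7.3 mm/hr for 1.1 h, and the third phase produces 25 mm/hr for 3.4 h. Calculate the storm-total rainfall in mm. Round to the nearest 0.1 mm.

total ≈ 109.0 mm

Total = Σ Rᵢ Δtᵢ = 16 × 1 + 7.3 × 1.1 + 25 × 3.4
      = 16 + 8.03 + 85 = 109.0 mm.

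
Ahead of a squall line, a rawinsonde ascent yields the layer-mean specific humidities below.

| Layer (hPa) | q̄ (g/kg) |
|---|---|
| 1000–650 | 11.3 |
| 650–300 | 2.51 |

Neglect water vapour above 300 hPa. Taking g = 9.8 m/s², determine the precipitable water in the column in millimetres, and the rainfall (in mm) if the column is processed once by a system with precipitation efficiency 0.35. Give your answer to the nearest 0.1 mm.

PW ≈ 49.3 mm; rainfall ≈ 17.3 mm

Precipitable water is the column-integrated vapour mass per unit area: PW = (1/g) Σ q̄ Δp, with q in kg/kg and Δp in Pa (1 kg/m² of water = 1 mm).
Layer 1000–650 hPa: Δp = 350 hPa = 35000 Pa, q̄ = 0.0113 kg/kg → 0.0113 × 35000 / 9.8 = 40.36 mm
Layer 650–300 hPa: Δp = 350 hPa = 35000 Pa, q̄ = 0.00251 kg/kg → 0.00251 × 35000 / 9.8 = 8.96 mm
PW = 40.36 + 8.96 = 49.32 ≈ 49.3 mm.
Rainfall = ε × PW = 0.35 × 49.3 = 17.3 mm.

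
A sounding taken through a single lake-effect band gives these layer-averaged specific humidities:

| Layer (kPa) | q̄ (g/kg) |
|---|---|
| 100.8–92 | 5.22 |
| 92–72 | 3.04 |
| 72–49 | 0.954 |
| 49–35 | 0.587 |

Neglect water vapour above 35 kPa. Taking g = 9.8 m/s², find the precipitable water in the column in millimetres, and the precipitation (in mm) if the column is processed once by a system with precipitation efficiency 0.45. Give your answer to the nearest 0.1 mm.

PW ≈ 14.0 mm; precipitation ≈ 6.3 mm

Precipitable water is the column-integrated vapour mass per unit area: PW = (1/g) Σ q̄ Δp, with q in kg/kg and Δp in Pa (1 kg/m² of water = 1 mm).
Layer 100.8–92 kPa: Δp = 88 hPa = 8800 Pa, q̄ = 0.00522 kg/kg → 0.00522 × 8800 / 9.8 = 4.69 mm
Layer 92–72 kPa: Δp = 200 hPa = 20000 Pa, q̄ = 0.00304 kg/kg → 0.00304 × 20000 / 9.8 = 6.20 mm
Layer 72–49 kPa: Δp = 230 hPa = 23000 Pa, q̄ = 0.000954 kg/kg → 0.000954 × 23000 / 9.8 = 2.24 mm
Layer 49–35 kPa: Δp = 140 hPa = 14000 Pa, q̄ = 0.000587 kg/kg → 0.000587 × 14000 / 9.8 = 0.84 mm
PW = 4.69 + 6.20 + 2.24 + 0.84 = 13.97 ≈ 14.0 mm.
Precipitation = ε × PW = 0.45 × 14.0 = 6.3 mm.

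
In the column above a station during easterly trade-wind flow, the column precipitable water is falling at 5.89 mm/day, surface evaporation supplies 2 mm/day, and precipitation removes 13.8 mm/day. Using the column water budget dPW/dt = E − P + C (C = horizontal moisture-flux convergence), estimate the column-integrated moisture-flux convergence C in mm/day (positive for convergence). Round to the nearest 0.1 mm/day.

dPW/dt = -5.89 mm/day.
C = dPW/dt − E + P = (-5.89) − 2 + 13.8 = 5.9 mm/day.

C ≈ 5.9 mm/day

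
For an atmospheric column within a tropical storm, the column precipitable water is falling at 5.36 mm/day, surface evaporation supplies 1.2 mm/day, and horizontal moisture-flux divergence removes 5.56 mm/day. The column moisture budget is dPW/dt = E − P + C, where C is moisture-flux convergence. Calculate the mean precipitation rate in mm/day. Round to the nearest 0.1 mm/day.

dPW/dt = -5.36 mm/day.
P = E + C − dPW/dt = 1.2 + (-5.56) − (-5.36) = 1.0 mm/day.

P ≈ 1.0 mm/day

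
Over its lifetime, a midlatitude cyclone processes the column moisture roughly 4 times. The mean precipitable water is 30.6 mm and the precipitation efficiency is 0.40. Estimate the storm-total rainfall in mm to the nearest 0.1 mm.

Each cycle deposits ε × PW = 0.40 × 30.6 = 12.24 mm.
Over 4 cycles: 4 × 12.24 = 49.0 mm.

rainfall ≈ 49.0 mm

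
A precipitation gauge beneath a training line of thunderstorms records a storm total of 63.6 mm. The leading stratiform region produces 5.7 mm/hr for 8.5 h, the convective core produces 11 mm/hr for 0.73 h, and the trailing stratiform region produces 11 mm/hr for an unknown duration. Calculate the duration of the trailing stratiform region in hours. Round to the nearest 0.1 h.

duration ≈ 0.6 h

Known phases: 5.7 × 8.5 + 11 × 0.73 = 48.45 + 8.03 = 56.48 mm.
Remaining depth = 63.6 − 56.48 = 7.12 mm.
Duration = 7.12 / 11 = 0.6 h.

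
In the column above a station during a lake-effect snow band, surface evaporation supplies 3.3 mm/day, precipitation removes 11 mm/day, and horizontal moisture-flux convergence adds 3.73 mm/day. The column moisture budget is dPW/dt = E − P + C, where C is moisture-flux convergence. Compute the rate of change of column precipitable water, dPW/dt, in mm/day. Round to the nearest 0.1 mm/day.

dPW/dt ≈ -4.0 mm/day

dPW/dt = E − P + C = 3.3 − 11 + (3.73) = -4.0 mm/day.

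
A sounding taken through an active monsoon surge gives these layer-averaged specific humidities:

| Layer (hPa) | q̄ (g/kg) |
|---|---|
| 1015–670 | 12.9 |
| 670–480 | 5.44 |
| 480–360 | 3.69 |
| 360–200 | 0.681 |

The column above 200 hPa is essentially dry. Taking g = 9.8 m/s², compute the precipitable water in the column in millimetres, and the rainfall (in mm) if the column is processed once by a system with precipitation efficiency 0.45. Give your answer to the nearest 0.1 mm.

Precipitable water is the column-integrated vapour mass per unit area: PW = (1/g) Σ q̄ Δp, with q in kg/kg and Δp in Pa (1 kg/m² of water = 1 mm).
Layer 1015–670 hPa: Δp = 345 hPa = 34500 Pa, q̄ = 0.0129 kg/kg → 0.0129 × 34500 / 9.8 = 45.41 mm
Layer 670–480 hPa: Δp = 190 hPa = 19000 Pa, q̄ = 0.00544 kg/kg → 0.00544 × 19000 / 9.8 = 10.55 mm
Layer 480–360 hPa: Δp = 120 hPa = 12000 Pa, q̄ = 0.00369 kg/kg → 0.00369 × 12000 / 9.8 = 4.52 mm
Layer 360–200 hPa: Δp = 160 hPa = 16000 Pa, q̄ = 0.000681 kg/kg → 0.000681 × 16000 / 9.8 = 1.11 mm
PW = 45.41 + 10.55 + 4.52 + 1.11 = 61.59 ≈ 61.6 mm.
Rainfall = ε × PW = 0.45 × 61.6 = 27.7 mm.

PW ≈ 61.6 mm; rainfall ≈ 27.7 mm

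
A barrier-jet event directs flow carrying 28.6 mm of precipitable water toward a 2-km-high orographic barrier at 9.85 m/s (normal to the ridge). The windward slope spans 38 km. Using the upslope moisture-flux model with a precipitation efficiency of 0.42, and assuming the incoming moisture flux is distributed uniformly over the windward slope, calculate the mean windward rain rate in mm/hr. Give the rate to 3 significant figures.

Incoming column moisture flux per unit ridge length: F = V × PW = 9.85 × 28.6 = 281.71 mm·m/s.
Spread over the 38 km slope with efficiency ε = 0.42: R = ε·F/W = 0.42 × 281.71 / 38000 m = 3.114e-03 mm/s.
R = 3.114e-03 × 3600 = 11.2 mm/hr.

R ≈ 11.2 mm/hr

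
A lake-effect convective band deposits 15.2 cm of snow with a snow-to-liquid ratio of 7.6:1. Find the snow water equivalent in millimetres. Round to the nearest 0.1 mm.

SWE = snow depth / ratio = 15.2 cm / 7.6 = 2.000 cm = 20.0 mm.

SWE ≈ 20.0 mm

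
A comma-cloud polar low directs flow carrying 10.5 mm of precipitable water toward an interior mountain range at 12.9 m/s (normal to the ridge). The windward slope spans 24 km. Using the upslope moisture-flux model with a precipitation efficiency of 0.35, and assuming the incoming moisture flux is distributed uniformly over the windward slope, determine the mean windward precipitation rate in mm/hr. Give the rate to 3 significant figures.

Incoming column moisture flux per unit ridge length: F = V × PW = 12.9 × 10.5 = 135.45 mm·m/s.
Spread over the 24 km slope with efficiency ε = 0.35: R = ε·F/W = 0.35 × 135.45 / 24000 m = 1.975e-03 mm/s.
R = 1.975e-03 × 3600 = 7.11 mm/hr.

R ≈ 7.11 mm/hr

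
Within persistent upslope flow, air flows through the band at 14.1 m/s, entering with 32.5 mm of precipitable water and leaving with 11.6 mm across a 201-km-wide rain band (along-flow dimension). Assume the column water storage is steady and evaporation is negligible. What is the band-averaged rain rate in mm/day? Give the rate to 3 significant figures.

Column moisture flux per unit crosswind length is F = V × PW.
Inflow: F_in = 14.1 × 32.5 = 458.25 mm·m/s
Outflow: F_out = 14.1 × 11.6 = 163.56 mm·m/s
Steady-state rate R = (F_in − F_out)/L = (458.25 − 163.56) / 201000 m = 1.466e-03 mm/s.
R = 1.466e-03 × 3600 × 24 = 127 mm/day.

R ≈ 127 mm/day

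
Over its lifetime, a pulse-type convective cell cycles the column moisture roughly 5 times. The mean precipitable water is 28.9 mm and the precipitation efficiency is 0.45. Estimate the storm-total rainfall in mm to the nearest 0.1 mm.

rainfall ≈ 65.0 mm

Each cycle deposits ε × PW = 0.45 × 28.9 = 13.005 mm.
Over 5 cycles: 5 × 13.005 = 65.0 mm.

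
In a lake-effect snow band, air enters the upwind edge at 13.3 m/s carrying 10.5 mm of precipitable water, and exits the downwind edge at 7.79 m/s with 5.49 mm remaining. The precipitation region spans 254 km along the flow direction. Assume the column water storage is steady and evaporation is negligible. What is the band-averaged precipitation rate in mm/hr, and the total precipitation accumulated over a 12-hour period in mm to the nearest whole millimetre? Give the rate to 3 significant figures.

R ≈ 1.37 mm/hr; total ≈ 16 mm

Column moisture flux per unit crosswind length is F = V × PW.
Inflow: F_in = 13.3 × 10.5 = 139.65 mm·m/s
Outflow: F_out = 7.79 × 5.49 = 42.7671 mm·m/s
Steady-state rate R = (F_in − F_out)/L = (139.65 − 42.7671) / 254000 m = 3.814e-04 mm/s.
R = 3.814e-04 × 3600 = 1.37 mm/hr.
Over 12 h: total = 1.37 × 12 = 16.44 ≈ 16 mm.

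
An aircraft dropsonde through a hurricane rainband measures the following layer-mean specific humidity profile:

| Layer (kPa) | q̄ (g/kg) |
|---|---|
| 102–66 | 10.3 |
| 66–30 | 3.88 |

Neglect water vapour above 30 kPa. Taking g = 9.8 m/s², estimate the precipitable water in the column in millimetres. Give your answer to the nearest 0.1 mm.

PW ≈ 52.1 mm

Precipitable water is the column-integrated vapour mass per unit area: PW = (1/g) Σ q̄ Δp, with q in kg/kg and Δp in Pa (1 kg/m² of water = 1 mm).
Layer 102–66 kPa: Δp = 360 hPa = 36000 Pa, q̄ = 0.0103 kg/kg → 0.0103 × 36000 / 9.8 = 37.84 mm
Layer 66–30 kPa: Δp = 360 hPa = 36000 Pa, q̄ = 0.00388 kg/kg → 0.00388 × 36000 / 9.8 = 14.25 mm
PW = 37.84 + 14.25 = 52.09 ≈ 52.1 mm.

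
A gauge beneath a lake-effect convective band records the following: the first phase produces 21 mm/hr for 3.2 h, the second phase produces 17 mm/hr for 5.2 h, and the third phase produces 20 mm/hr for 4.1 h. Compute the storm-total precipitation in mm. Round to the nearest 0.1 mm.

total ≈ 237.6 mm

Total = Σ Rᵢ Δtᵢ = 21 × 3.2 + 17 × 5.2 + 20 × 4.1
      = 67.2 + 88.4 + 82 = 237.6 mm.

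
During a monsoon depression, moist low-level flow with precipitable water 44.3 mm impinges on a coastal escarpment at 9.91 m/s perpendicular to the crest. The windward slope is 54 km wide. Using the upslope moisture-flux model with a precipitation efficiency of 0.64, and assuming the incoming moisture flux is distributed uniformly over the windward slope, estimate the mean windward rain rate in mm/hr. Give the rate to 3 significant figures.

R ≈ 18.7 mm/hr

Incoming column moisture flux per unit ridge length: F = V × PW = 9.91 × 44.3 = 439.013 mm·m/s.
Spread over the 54 km slope with efficiency ε = 0.64: R = ε·F/W = 0.64 × 439.013 / 54000 m = 5.203e-03 mm/s.
R = 5.203e-03 × 3600 = 18.7 mm/hr.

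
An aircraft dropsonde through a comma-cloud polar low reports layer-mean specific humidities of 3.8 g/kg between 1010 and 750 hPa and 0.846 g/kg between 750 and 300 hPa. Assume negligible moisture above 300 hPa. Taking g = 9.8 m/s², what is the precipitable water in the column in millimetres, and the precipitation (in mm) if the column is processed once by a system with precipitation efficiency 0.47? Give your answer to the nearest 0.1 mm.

PW ≈ 14.0 mm; precipitation ≈ 6.6 mm

Precipitable water is the column-integrated vapour mass per unit area: PW = (1/g) Σ q̄ Δp, with q in kg/kg and Δp in Pa (1 kg/m² of water = 1 mm).
Layer 1010–750 hPa: Δp = 260 hPa = 26000 Pa, q̄ = 0.0038 kg/kg → 0.0038 × 26000 / 9.8 = 10.08 mm
Layer 750–300 hPa: Δp = 450 hPa = 45000 Pa, q̄ = 0.000846 kg/kg → 0.000846 × 45000 / 9.8 = 3.88 mm
PW = 10.08 + 3.88 = 13.96 ≈ 14.0 mm.
Precipitation = ε × PW = 0.47 × 14.0 = 6.6 mm.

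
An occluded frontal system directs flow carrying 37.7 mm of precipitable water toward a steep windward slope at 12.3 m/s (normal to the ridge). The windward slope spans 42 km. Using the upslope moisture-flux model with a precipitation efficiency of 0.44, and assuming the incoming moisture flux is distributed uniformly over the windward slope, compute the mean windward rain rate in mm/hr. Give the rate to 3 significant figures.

R ≈ 17.5 mm/hr

Incoming column moisture flux per unit ridge length: F = V × PW = 12.3 × 37.7 = 463.71 mm·m/s.
Spread over the 42 km slope with efficiency ε = 0.44: R = ε·F/W = 0.44 × 463.71 / 42000 m = 4.858e-03 mm/s.
R = 4.858e-03 × 3600 = 17.5 mm/hr.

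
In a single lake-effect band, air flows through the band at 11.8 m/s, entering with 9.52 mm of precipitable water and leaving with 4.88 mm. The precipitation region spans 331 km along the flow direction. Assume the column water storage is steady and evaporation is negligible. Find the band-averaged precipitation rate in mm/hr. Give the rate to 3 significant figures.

Column moisture flux per unit crosswind length is F = V × PW.
Inflow: F_in = 11.8 × 9.52 = 112.336 mm·m/s
Outflow: F_out = 11.8 × 4.88 = 57.584 mm·m/s
Steady-state rate R = (F_in − F_out)/L = (112.336 − 57.584) / 331000 m = 1.654e-04 mm/s.
R = 1.654e-04 × 3600 = 0.595 mm/hr.

R ≈ 0.595 mm/hr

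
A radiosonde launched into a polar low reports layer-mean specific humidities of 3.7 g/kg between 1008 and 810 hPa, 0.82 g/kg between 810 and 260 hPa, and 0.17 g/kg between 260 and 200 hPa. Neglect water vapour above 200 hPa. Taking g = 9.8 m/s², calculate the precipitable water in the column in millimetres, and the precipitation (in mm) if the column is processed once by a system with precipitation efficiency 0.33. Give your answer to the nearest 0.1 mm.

Precipitable water is the column-integrated vapour mass per unit area: PW = (1/g) Σ q̄ Δp, with q in kg/kg and Δp in Pa (1 kg/m² of water = 1 mm).
Layer 1008–810 hPa: Δp = 198 hPa = 19800 Pa, q̄ = 0.0037 kg/kg → 0.0037 × 19800 / 9.8 = 7.48 mm
Layer 810–260 hPa: Δp = 550 hPa = 55000 Pa, q̄ = 0.00082 kg/kg → 0.00082 × 55000 / 9.8 = 4.60 mm
Layer 260–200 hPa: Δp = 60 hPa = 6000 Pa, q̄ = 0.00017 kg/kg → 0.00017 × 6000 / 9.8 = 0.10 mm
PW = 7.48 + 4.60 + 0.10 = 12.18 ≈ 12.2 mm.
Precipitation = ε × PW = 0.33 × 12.2 = 4.0 mm.

PW ≈ 12.2 mm; precipitation ≈ 4.0 mm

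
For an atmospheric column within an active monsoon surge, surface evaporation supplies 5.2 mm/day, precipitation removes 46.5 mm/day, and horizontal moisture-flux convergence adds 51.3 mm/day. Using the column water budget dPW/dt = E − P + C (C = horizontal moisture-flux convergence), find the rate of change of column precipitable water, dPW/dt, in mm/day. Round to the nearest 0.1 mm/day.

dPW/dt = E − P + C = 5.2 − 46.5 + (51.3) = 10.0 mm/day.

dPW/dt ≈ 10.0 mm/day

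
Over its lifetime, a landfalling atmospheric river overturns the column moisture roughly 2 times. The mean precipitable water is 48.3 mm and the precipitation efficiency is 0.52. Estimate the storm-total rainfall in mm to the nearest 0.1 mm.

rainfall ≈ 50.2 mm

Each cycle deposits ε × PW = 0.52 × 48.3 = 25.116 mm.
Over 2 cycles: 2 × 25.116 = 50.2 mm.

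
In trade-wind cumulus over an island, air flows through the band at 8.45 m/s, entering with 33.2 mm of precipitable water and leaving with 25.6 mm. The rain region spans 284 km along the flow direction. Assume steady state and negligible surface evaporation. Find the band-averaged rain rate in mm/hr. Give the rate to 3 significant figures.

R ≈ 0.814 mm/hr

Column moisture flux per unit crosswind length is F = V × PW.
Inflow: F_in = 8.45 × 33.2 = 280.54 mm·m/s
Outflow: F_out = 8.45 × 25.6 = 216.32 mm·m/s
Steady-state rate R = (F_in − F_out)/L = (280.54 − 216.32) / 284000 m = 2.261e-04 mm/s.
R = 2.261e-04 × 3600 = 0.814 mm/hr.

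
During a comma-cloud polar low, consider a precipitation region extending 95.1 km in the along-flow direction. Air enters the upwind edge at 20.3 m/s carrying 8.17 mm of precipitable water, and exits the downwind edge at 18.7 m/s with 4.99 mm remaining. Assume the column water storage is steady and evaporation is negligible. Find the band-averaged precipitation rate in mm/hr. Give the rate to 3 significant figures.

R ≈ 2.75 mm/hr

Column moisture flux per unit crosswind length is F = V × PW.
Inflow: F_in = 20.3 × 8.17 = 165.851 mm·m/s
Outflow: F_out = 18.7 × 4.99 = 93.313 mm·m/s
Steady-state rate R = (F_in − F_out)/L = (165.851 − 93.313) / 95100 m = 7.628e-04 mm/s.
R = 7.628e-04 × 3600 = 2.75 mm/hr.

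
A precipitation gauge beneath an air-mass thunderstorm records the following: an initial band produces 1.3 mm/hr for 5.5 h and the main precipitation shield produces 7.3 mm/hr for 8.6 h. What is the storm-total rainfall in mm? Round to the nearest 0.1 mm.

total ≈ 69.9 mm

Total = Σ Rᵢ Δtᵢ = 1.3 × 5.5 + 7.3 × 8.6
      = 7.15 + 62.78 = 69.9 mm.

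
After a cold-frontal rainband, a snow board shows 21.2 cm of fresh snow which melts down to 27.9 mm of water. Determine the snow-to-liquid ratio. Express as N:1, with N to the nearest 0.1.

Ratio = snow depth / SWE = 212 mm / 27.9 mm = 7.6, i.e. 7.6:1.

ratio ≈ 7.6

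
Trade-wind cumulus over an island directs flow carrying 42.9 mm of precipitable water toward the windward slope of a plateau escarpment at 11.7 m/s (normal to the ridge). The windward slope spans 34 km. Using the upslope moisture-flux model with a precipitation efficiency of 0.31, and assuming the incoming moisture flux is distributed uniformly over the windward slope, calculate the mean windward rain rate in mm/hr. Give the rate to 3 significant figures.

Incoming column moisture flux per unit ridge length: F = V × PW = 11.7 × 42.9 = 501.93 mm·m/s.
Spread over the 34 km slope with efficiency ε = 0.31: R = ε·F/W = 0.31 × 501.93 / 34000 m = 4.576e-03 mm/s.
R = 4.576e-03 × 3600 = 16.5 mm/hr.

R ≈ 16.5 mm/hr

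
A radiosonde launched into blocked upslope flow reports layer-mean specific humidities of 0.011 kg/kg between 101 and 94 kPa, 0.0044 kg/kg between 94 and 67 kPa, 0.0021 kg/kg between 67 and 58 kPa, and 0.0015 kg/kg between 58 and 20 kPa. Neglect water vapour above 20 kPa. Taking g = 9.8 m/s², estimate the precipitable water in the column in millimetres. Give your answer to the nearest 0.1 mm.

PW ≈ 27.7 mm

Precipitable water is the column-integrated vapour mass per unit area: PW = (1/g) Σ q̄ Δp, with q in kg/kg and Δp in Pa (1 kg/m² of water = 1 mm).
Layer 101–94 kPa: Δp = 70 hPa = 7000 Pa, q̄ = 0.011 kg/kg → 0.011 × 7000 / 9.8 = 7.86 mm
Layer 94–67 kPa: Δp = 270 hPa = 27000 Pa, q̄ = 0.0044 kg/kg → 0.0044 × 27000 / 9.8 = 12.12 mm
Layer 67–58 kPa: Δp = 90 hPa = 9000 Pa, q̄ = 0.0021 kg/kg → 0.0021 × 9000 / 9.8 = 1.93 mm
Layer 58–20 kPa: Δp = 380 hPa = 38000 Pa, q̄ = 0.0015 kg/kg → 0.0015 × 38000 / 9.8 = 5.82 mm
PW = 7.86 + 12.12 + 1.93 + 5.82 = 27.73 ≈ 27.7 mm.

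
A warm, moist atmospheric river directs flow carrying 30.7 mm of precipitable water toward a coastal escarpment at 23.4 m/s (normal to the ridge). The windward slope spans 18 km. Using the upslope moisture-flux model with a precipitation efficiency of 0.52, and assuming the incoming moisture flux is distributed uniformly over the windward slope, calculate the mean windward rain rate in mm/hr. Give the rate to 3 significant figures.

R ≈ 74.7 mm/hr

Incoming column moisture flux per unit ridge length: F = V × PW = 23.4 × 30.7 = 718.38 mm·m/s.
Spread over the 18 km slope with efficiency ε = 0.52: R = ε·F/W = 0.52 × 718.38 / 18000 m = 2.075e-02 mm/s.
R = 2.075e-02 × 3600 = 74.7 mm/hr.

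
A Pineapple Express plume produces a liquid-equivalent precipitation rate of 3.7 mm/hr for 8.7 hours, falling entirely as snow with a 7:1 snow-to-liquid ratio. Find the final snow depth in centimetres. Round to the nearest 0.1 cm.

snow depth ≈ 22.5 cm

Liquid-equivalent depth = 3.7 × 8.7 = 32.19 mm.
Snow depth = 32.19 mm × 7 = 225.33 mm = 22.5 cm.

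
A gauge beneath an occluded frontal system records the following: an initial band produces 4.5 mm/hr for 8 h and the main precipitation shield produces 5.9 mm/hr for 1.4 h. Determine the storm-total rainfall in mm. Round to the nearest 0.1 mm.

Total = Σ Rᵢ Δtᵢ = 4.5 × 8 + 5.9 × 1.4
      = 36 + 8.26 = 44.3 mm.

total ≈ 44.3 mm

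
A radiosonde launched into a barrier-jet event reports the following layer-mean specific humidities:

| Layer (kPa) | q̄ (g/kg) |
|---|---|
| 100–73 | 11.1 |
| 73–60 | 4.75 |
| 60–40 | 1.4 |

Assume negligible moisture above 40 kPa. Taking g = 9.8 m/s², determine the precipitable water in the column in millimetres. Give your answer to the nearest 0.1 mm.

Precipitable water is the column-integrated vapour mass per unit area: PW = (1/g) Σ q̄ Δp, with q in kg/kg and Δp in Pa (1 kg/m² of water = 1 mm).
Layer 100–73 kPa: Δp = 270 hPa = 27000 Pa, q̄ = 0.0111 kg/kg → 0.0111 × 27000 / 9.8 = 30.58 mm
Layer 73–60 kPa: Δp = 130 hPa = 13000 Pa, q̄ = 0.00475 kg/kg → 0.00475 × 13000 / 9.8 = 6.30 mm
Layer 60–40 kPa: Δp = 200 hPa = 20000 Pa, q̄ = 0.0014 kg/kg → 0.0014 × 20000 / 9.8 = 2.86 mm
PW = 30.58 + 6.30 + 2.86 = 39.74 ≈ 39.7 mm.

PW ≈ 39.7 mm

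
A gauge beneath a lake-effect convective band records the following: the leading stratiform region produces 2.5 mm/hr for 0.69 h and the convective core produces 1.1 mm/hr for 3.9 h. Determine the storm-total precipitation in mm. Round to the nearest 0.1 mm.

Total = Σ Rᵢ Δtᵢ = 2.5 × 0.69 + 1.1 × 3.9
      = 1.725 + 4.29 = 6.0 mm.

total ≈ 6.0 mm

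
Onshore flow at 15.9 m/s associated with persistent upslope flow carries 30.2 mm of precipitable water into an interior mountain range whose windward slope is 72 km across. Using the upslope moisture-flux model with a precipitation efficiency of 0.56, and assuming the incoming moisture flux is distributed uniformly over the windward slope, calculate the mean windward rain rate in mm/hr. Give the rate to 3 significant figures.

Incoming column moisture flux per unit ridge length: F = V × PW = 15.9 × 30.2 = 480.18 mm·m/s.
Spread over the 72 km slope with efficiency ε = 0.56: R = ε·F/W = 0.56 × 480.18 / 72000 m = 3.735e-03 mm/s.
R = 3.735e-03 × 3600 = 13.4 mm/hr.

R ≈ 13.4 mm/hr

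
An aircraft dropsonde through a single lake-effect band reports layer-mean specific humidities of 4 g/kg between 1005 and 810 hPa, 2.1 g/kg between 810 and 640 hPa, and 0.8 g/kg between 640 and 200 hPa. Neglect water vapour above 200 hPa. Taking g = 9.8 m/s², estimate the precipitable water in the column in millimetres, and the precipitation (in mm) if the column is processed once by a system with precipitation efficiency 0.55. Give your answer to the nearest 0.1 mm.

PW ≈ 15.2 mm; precipitation ≈ 8.4 mm

Precipitable water is the column-integrated vapour mass per unit area: PW = (1/g) Σ q̄ Δp, with q in kg/kg and Δp in Pa (1 kg/m² of water = 1 mm).
Layer 1005–810 hPa: Δp = 195 hPa = 19500 Pa, q̄ = 0.004 kg/kg → 0.004 × 19500 / 9.8 = 7.96 mm
Layer 810–640 hPa: Δp = 170 hPa = 17000 Pa, q̄ = 0.0021 kg/kg → 0.0021 × 17000 / 9.8 = 3.64 mm
Layer 640–200 hPa: Δp = 440 hPa = 44000 Pa, q̄ = 0.0008 kg/kg → 0.0008 × 44000 / 9.8 = 3.59 mm
PW = 7.96 + 3.64 + 3.59 = 15.19 ≈ 15.2 mm.
Precipitation = ε × PW = 0.55 × 15.2 = 8.4 mm.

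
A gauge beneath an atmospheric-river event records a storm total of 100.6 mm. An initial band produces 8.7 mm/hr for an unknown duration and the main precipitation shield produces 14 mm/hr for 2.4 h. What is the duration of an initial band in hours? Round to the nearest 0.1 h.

duration ≈ 7.7 h

Known phases: 14 × 2.4 = 33.6 mm.
Remaining depth = 100.6 − 33.6 = 67 mm.
Duration = 67 / 8.7 = 7.7 h.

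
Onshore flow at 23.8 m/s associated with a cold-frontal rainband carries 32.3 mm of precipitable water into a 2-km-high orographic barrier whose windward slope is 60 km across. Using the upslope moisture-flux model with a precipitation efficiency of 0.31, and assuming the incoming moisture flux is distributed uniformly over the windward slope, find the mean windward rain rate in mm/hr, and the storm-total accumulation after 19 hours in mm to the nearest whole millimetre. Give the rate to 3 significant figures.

R ≈ 14.3 mm/hr; total ≈ 272 mm

Incoming column moisture flux per unit ridge length: F = V × PW = 23.8 × 32.3 = 768.74 mm·m/s.
Spread over the 60 km slope with efficiency ε = 0.31: R = ε·F/W = 0.31 × 768.74 / 60000 m = 3.972e-03 mm/s.
R = 3.972e-03 × 3600 = 14.3 mm/hr.
Over 19 h: total = 14.3 × 19 = 271.7 ≈ 272 mm.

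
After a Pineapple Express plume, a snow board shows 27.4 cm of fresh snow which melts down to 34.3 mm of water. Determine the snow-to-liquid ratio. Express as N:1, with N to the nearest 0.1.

Ratio = snow depth / SWE = 274 mm / 34.3 mm = 8.0, i.e. 8.0:1.

ratio ≈ 8.0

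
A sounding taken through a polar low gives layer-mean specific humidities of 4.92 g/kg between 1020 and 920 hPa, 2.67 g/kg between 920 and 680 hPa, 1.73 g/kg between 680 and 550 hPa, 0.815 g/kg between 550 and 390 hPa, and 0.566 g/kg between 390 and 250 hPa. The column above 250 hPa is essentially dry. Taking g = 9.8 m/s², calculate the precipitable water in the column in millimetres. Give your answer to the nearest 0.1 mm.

PW ≈ 16.0 mm

Precipitable water is the column-integrated vapour mass per unit area: PW = (1/g) Σ q̄ Δp, with q in kg/kg and Δp in Pa (1 kg/m² of water = 1 mm).
Layer 1020–920 hPa: Δp = 100 hPa = 10000 Pa, q̄ = 0.00492 kg/kg → 0.00492 × 10000 / 9.8 = 5.02 mm
Layer 920–680 hPa: Δp = 240 hPa = 24000 Pa, q̄ = 0.00267 kg/kg → 0.00267 × 24000 / 9.8 = 6.54 mm
Layer 680–550 hPa: Δp = 130 hPa = 13000 Pa, q̄ = 0.00173 kg/kg → 0.00173 × 13000 / 9.8 = 2.29 mm
Layer 550–390 hPa: Δp = 160 hPa = 16000 Pa, q̄ = 0.000815 kg/kg → 0.000815 × 16000 / 9.8 = 1.33 mm
Layer 390–250 hPa: Δp = 140 hPa = 14000 Pa, q̄ = 0.000566 kg/kg → 0.000566 × 14000 / 9.8 = 0.81 mm
PW = 5.02 + 6.54 + 2.29 + 1.33 + 0.81 = 15.99 ≈ 16.0 mm.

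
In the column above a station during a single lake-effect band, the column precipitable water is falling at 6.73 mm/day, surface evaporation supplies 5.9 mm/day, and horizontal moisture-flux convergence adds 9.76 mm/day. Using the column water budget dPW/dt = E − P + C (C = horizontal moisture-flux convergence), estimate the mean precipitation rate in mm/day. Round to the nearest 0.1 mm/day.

dPW/dt = -6.73 mm/day.
P = E + C − dPW/dt = 5.9 + (9.76) − (-6.73) = 22.4 mm/day.

P ≈ 22.4 mm/day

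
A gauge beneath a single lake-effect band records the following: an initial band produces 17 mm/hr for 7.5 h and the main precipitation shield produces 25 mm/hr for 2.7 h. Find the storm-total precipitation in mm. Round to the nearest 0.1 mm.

total ≈ 195.0 mm

Total = Σ Rᵢ Δtᵢ = 17 × 7.5 + 25 × 2.7
      = 127.5 + 67.5 = 195.0 mm.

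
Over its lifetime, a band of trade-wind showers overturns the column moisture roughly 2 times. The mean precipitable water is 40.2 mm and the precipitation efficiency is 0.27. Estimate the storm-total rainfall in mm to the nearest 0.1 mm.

Each cycle deposits ε × PW = 0.27 × 40.2 = 10.854 mm.
Over 2 cycles: 2 × 10.854 = 21.7 mm.

rainfall ≈ 21.7 mm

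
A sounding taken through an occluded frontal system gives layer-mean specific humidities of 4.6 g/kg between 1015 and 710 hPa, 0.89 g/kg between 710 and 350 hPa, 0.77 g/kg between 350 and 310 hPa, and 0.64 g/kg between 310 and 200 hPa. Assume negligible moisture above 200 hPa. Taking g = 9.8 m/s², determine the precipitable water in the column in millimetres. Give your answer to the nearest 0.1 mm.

PW ≈ 18.6 mm

Precipitable water is the column-integrated vapour mass per unit area: PW = (1/g) Σ q̄ Δp, with q in kg/kg and Δp in Pa (1 kg/m² of water = 1 mm).
Layer 1015–710 hPa: Δp = 305 hPa = 30500 Pa, q̄ = 0.0046 kg/kg → 0.0046 × 30500 / 9.8 = 14.32 mm
Layer 710–350 hPa: Δp = 360 hPa = 36000 Pa, q̄ = 0.00089 kg/kg → 0.00089 × 36000 / 9.8 = 3.27 mm
Layer 350–310 hPa: Δp = 40 hPa = 4000 Pa, q̄ = 0.00077 kg/kg → 0.00077 × 4000 / 9.8 = 0.31 mm
Layer 310–200 hPa: Δp = 110 hPa = 11000 Pa, q̄ = 0.00064 kg/kg → 0.00064 × 11000 / 9.8 = 0.72 mm
PW = 14.32 + 3.27 + 0.31 + 0.72 = 18.62 ≈ 18.6 mm.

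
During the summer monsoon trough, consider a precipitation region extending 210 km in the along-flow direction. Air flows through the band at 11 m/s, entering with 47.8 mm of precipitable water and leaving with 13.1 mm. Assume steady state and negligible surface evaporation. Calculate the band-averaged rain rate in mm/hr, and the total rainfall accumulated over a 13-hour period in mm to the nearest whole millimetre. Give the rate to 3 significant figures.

R ≈ 6.54 mm/hr; total ≈ 85 mm

Column moisture flux per unit crosswind length is F = V × PW.
Inflow: F_in = 11 × 47.8 = 525.8 mm·m/s
Outflow: F_out = 11 × 13.1 = 144.1 mm·m/s
Steady-state rate R = (F_in − F_out)/L = (525.8 − 144.1) / 210000 m = 1.818e-03 mm/s.
R = 1.818e-03 × 3600 = 6.54 mm/hr.
Over 13 h: total = 6.54 × 13 = 85.02 ≈ 85 mm.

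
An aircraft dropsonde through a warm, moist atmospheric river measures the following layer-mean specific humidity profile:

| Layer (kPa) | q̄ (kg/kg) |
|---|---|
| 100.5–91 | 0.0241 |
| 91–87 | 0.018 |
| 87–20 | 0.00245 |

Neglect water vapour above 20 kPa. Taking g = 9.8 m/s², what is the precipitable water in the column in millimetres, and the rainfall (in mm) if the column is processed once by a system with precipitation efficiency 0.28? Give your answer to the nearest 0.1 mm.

Precipitable water is the column-integrated vapour mass per unit area: PW = (1/g) Σ q̄ Δp, with q in kg/kg and Δp in Pa (1 kg/m² of water = 1 mm).
Layer 100.5–91 kPa: Δp = 95 hPa = 9500 Pa, q̄ = 0.0241 kg/kg → 0.0241 × 9500 / 9.8 = 23.36 mm
Layer 91–87 kPa: Δp = 40 hPa = 4000 Pa, q̄ = 0.018 kg/kg → 0.018 × 4000 / 9.8 = 7.35 mm
Layer 87–20 kPa: Δp = 670 hPa = 67000 Pa, q̄ = 0.00245 kg/kg → 0.00245 × 67000 / 9.8 = 16.75 mm
PW = 23.36 + 7.35 + 16.75 = 47.46 ≈ 47.5 mm.
Rainfall = ε × PW = 0.28 × 47.5 = 13.3 mm.

PW ≈ 47.5 mm; rainfall ≈ 13.3 mm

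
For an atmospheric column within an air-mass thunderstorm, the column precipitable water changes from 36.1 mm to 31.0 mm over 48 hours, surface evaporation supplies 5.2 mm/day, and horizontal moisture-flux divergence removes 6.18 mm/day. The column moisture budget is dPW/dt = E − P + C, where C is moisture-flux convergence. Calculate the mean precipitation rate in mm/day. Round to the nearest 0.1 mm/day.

dPW/dt = (31.0 − 36.1) mm / (48/24 day) = -2.550 mm/day.
P = E + C − dPW/dt = 5.2 + (-6.18) − (-2.550) = 1.6 mm/day.

P ≈ 1.6 mm/day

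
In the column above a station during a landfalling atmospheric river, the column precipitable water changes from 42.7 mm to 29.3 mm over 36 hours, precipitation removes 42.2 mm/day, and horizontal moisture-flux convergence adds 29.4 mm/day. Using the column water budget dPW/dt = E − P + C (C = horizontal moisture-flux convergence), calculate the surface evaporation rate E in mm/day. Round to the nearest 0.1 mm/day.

dPW/dt = (29.3 − 42.7) mm / (36/24 day) = -8.933 mm/day.
E = dPW/dt + P − C = (-8.933) + 42.2 − (29.4) = 3.9 mm/day.

E ≈ 3.9 mm/day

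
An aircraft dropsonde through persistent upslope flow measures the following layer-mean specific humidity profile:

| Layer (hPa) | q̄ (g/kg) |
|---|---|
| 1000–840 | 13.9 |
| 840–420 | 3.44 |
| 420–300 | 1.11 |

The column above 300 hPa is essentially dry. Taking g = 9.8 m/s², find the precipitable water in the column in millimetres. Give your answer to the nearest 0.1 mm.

Precipitable water is the column-integrated vapour mass per unit area: PW = (1/g) Σ q̄ Δp, with q in kg/kg and Δp in Pa (1 kg/m² of water = 1 mm).
Layer 1000–840 hPa: Δp = 160 hPa = 16000 Pa, q̄ = 0.0139 kg/kg → 0.0139 × 16000 / 9.8 = 22.69 mm
Layer 840–420 hPa: Δp = 420 hPa = 42000 Pa, q̄ = 0.00344 kg/kg → 0.00344 × 42000 / 9.8 = 14.74 mm
Layer 420–300 hPa: Δp = 120 hPa = 12000 Pa, q̄ = 0.00111 kg/kg → 0.00111 × 12000 / 9.8 = 1.36 mm
PW = 22.69 + 14.74 + 1.36 = 38.79 ≈ 38.8 mm.

PW ≈ 38.8 mm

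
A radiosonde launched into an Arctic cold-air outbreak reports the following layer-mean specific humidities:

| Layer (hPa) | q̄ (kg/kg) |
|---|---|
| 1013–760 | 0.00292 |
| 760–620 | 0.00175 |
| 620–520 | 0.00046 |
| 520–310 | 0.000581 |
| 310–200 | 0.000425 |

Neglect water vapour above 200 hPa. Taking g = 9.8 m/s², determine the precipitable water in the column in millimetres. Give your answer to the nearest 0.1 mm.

Precipitable water is the column-integrated vapour mass per unit area: PW = (1/g) Σ q̄ Δp, with q in kg/kg and Δp in Pa (1 kg/m² of water = 1 mm).
Layer 1013–760 hPa: Δp = 253 hPa = 25300 Pa, q̄ = 0.00292 kg/kg → 0.00292 × 25300 / 9.8 = 7.54 mm
Layer 760–620 hPa: Δp = 140 hPa = 14000 Pa, q̄ = 0.00175 kg/kg → 0.00175 × 14000 / 9.8 = 2.50 mm
Layer 620–520 hPa: Δp = 100 hPa = 10000 Pa, q̄ = 0.00046 kg/kg → 0.00046 × 10000 / 9.8 = 0.47 mm
Layer 520–310 hPa: Δp = 210 hPa = 21000 Pa, q̄ = 0.000581 kg/kg → 0.000581 × 21000 / 9.8 = 1.24 mm
Layer 310–200 hPa: Δp = 110 hPa = 11000 Pa, q̄ = 0.000425 kg/kg → 0.000425 × 11000 / 9.8 = 0.48 mm
PW = 7.54 + 2.50 + 0.47 + 1.24 + 0.48 = 12.23 ≈ 12.2 mm.

PW ≈ 12.2 mm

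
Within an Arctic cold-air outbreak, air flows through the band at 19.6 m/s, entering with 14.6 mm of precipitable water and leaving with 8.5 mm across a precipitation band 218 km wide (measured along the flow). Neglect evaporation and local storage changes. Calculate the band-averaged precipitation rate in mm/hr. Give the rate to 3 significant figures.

Column moisture flux per unit crosswind length is F = V × PW.
Inflow: F_in = 19.6 × 14.6 = 286.16 mm·m/s
Outflow: F_out = 19.6 × 8.5 = 166.6 mm·m/s
Steady-state rate R = (F_in − F_out)/L = (286.16 − 166.6) / 218000 m = 5.484e-04 mm/s.
R = 5.484e-04 × 3600 = 1.97 mm/hr.

R ≈ 1.97 mm/hr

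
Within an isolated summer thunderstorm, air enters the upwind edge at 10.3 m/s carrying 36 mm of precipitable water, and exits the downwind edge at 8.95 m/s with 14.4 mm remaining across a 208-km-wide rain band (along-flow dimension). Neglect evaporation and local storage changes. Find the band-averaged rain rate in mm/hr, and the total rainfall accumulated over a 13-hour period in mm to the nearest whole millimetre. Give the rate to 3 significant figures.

Column moisture flux per unit crosswind length is F = V × PW.
Inflow: F_in = 10.3 × 36 = 370.8 mm·m/s
Outflow: F_out = 8.95 × 14.4 = 128.88 mm·m/s
Steady-state rate R = (F_in − F_out)/L = (370.8 − 128.88) / 208000 m = 1.163e-03 mm/s.
R = 1.163e-03 × 3600 = 4.19 mm/hr.
Over 13 h: total = 4.19 × 13 = 54.47 ≈ 54 mm.

R ≈ 4.19 mm/hr; total ≈ 54 mm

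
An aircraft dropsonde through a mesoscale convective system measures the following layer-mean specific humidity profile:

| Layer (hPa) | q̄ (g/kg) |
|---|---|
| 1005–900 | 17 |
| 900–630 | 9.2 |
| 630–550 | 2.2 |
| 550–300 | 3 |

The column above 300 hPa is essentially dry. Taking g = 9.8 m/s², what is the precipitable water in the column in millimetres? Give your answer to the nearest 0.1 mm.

Precipitable water is the column-integrated vapour mass per unit area: PW = (1/g) Σ q̄ Δp, with q in kg/kg and Δp in Pa (1 kg/m² of water = 1 mm).
Layer 1005–900 hPa: Δp = 105 hPa = 10500 Pa, q̄ = 0.017 kg/kg → 0.017 × 10500 / 9.8 = 18.21 mm
Layer 900–630 hPa: Δp = 270 hPa = 27000 Pa, q̄ = 0.0092 kg/kg → 0.0092 × 27000 / 9.8 = 25.35 mm
Layer 630–550 hPa: Δp = 80 hPa = 8000 Pa, q̄ = 0.0022 kg/kg → 0.0022 × 8000 / 9.8 = 1.80 mm
Layer 550–300 hPa: Δp = 250 hPa = 25000 Pa, q̄ = 0.003 kg/kg → 0.003 × 25000 / 9.8 = 7.65 mm
PW = 18.21 + 25.35 + 1.80 + 7.65 = 53.01 ≈ 53.0 mm.

PW ≈ 53.0 mm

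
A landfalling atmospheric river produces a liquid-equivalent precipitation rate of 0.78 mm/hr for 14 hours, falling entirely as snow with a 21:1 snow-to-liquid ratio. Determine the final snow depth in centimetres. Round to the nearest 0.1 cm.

Liquid-equivalent depth = 0.78 × 14 = 10.92 mm.
Snow depth = 10.92 mm × 21 = 229.32 mm = 22.9 cm.

snow depth ≈ 22.9 cm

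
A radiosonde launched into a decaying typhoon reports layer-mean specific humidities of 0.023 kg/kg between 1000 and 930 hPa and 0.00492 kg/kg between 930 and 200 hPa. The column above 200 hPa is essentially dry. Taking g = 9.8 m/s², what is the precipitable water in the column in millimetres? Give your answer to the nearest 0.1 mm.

Precipitable water is the column-integrated vapour mass per unit area: PW = (1/g) Σ q̄ Δp, with q in kg/kg and Δp in Pa (1 kg/m² of water = 1 mm).
Layer 1000–930 hPa: Δp = 70 hPa = 7000 Pa, q̄ = 0.023 kg/kg → 0.023 × 7000 / 9.8 = 16.43 mm
Layer 930–200 hPa: Δp = 730 hPa = 73000 Pa, q̄ = 0.00492 kg/kg → 0.00492 × 73000 / 9.8 = 36.65 mm
PW = 16.43 + 36.65 = 53.08 ≈ 53.1 mm.

PW ≈ 53.1 mm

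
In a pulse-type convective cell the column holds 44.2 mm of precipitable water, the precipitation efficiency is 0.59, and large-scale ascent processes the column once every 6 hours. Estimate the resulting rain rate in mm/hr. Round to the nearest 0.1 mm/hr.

R ≈ 4.3 mm/hr

Each overturning extracts ε × PW = 0.59 × 44.2 = 26.078 mm.
Rate = ε·PW / τ = 26.078 / 6 h = 4.3 mm/hr.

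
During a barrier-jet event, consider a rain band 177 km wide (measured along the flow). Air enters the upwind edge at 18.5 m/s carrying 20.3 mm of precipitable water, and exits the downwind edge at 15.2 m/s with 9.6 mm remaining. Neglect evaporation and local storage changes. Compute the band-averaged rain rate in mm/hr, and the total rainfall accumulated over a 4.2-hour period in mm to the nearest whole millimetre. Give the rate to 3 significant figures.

R ≈ 4.67 mm/hr; total ≈ 20 mm

Column moisture flux per unit crosswind length is F = V × PW.
Inflow: F_in = 18.5 × 20.3 = 375.55 mm·m/s
Outflow: F_out = 15.2 × 9.6 = 145.92 mm·m/s
Steady-state rate R = (F_in − F_out)/L = (375.55 − 145.92) / 177000 m = 1.297e-03 mm/s.
R = 1.297e-03 × 3600 = 4.67 mm/hr.
Over 4.2 h: total = 4.67 × 4.2 = 19.614 ≈ 20 mm.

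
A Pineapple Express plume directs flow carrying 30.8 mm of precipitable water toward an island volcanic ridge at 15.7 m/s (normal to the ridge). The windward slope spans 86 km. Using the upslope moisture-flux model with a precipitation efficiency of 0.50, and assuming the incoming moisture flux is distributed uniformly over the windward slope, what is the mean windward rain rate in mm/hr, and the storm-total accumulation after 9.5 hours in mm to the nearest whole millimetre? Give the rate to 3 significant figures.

R ≈ 10.1 mm/hr; total ≈ 96 mm

Incoming column moisture flux per unit ridge length: F = V × PW = 15.7 × 30.8 = 483.56 mm·m/s.
Spread over the 86 km slope with efficiency ε = 0.50: R = ε·F/W = 0.50 × 483.56 / 86000 m = 2.811e-03 mm/s.
R = 2.811e-03 × 3600 = 10.1 mm/hr.
Over 9.5 h: total = 10.1 × 9.5 = 95.95 ≈ 96 mm.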